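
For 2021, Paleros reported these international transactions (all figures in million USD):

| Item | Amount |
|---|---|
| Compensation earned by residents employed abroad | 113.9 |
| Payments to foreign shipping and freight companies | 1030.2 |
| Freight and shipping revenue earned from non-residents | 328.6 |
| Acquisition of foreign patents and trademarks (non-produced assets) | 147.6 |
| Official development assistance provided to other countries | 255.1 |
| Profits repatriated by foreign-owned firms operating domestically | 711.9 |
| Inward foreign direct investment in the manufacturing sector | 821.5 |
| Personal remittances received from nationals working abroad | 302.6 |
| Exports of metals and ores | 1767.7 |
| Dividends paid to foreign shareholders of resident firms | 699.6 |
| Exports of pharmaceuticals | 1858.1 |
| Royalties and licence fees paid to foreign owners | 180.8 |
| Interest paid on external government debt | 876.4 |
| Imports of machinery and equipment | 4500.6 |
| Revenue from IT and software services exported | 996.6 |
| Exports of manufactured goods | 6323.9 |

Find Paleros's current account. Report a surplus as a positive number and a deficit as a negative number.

Goods: 1767.7 - 4500.6 + 1858.1 + 6323.9 = 5449.1
Services: 996.6 - 180.8 + 328.6 - 1030.2 = 114.2
Primary income: 113.9 - 711.9 - 876.4 - 699.6 = -2174.0
Secondary income: 302.6 - 255.1 = 47.5
Current account = 5449.1 + 114.2 + (-2174.0) + 47.5 = 3436.8
(Excluded from the current account — capital account: acquisition of foreign patents and trademarks (non-produced assets) 147.6; financial account: inward foreign direct investment in the manufacturing sector 821.5.)

3436.8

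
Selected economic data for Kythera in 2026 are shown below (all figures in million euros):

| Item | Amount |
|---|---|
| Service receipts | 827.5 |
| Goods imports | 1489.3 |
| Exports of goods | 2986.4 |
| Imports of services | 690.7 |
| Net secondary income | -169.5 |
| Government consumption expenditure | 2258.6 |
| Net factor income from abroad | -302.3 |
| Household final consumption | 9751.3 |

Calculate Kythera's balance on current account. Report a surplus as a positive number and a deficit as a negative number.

Goods balance = 2986.4 - 1489.3 = 1497.1
Services balance = 827.5 - 690.7 = 136.8
Trade balance (goods + services) = 1497.1 + 136.8 = 1633.9
Net primary income = -302.3
Net secondary income = -169.5
Current account = 1633.9 + (-302.3) + (-169.5) = 1162.1

1162.1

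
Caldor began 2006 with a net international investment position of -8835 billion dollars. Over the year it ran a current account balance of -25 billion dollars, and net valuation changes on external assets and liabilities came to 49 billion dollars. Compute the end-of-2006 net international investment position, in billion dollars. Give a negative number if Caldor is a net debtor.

-8811

Change in NIIP = current account + net valuation change = -25 + 49 = 24
End-of-year NIIP = -8835 + 24 = -8811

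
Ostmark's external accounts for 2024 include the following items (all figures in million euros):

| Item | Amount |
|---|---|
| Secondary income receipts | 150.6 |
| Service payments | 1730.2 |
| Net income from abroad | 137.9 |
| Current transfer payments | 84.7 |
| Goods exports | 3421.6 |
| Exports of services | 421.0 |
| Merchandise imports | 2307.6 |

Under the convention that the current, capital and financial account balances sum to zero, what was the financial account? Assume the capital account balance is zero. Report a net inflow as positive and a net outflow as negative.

-8.6

Goods balance = 3421.6 - 2307.6 = 1114.0
Services balance = 421.0 - 1730.2 = -1309.2
Trade balance (goods + services) = 1114.0 + (-1309.2) = -195.2
Net primary income = 137.9
Net secondary income = 150.6 - 84.7 = 65.9
Current account = -195.2 + 137.9 + 65.9 = 8.6
Financial account = -(8.6) = -8.6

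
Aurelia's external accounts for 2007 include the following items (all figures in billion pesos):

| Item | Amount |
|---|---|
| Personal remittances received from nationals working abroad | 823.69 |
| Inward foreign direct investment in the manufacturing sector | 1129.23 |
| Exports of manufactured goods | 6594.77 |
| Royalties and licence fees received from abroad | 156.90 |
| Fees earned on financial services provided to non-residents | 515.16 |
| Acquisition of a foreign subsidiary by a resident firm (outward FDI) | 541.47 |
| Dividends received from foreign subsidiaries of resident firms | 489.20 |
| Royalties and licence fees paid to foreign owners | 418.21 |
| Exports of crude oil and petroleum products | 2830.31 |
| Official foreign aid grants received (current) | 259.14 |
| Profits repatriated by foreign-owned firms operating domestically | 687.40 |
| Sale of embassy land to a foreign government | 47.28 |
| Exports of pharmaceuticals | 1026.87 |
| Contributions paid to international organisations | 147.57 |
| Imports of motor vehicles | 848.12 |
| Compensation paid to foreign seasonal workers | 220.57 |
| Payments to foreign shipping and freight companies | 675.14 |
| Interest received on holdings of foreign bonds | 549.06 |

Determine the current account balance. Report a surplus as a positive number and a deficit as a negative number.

10248.09

Goods: -848.12 + 1026.87 + 2830.31 + 6594.77 = 9603.83
Services: 515.16 - 675.14 - 418.21 + 156.90 = -421.29
Primary income: -220.57 + 549.06 - 687.40 + 489.20 = 130.29
Secondary income: 259.14 - 147.57 + 823.69 = 935.26
Current account = 9603.83 + (-421.29) + 130.29 + 935.26 = 10248.09
(Excluded from the current account — financial account: inward foreign direct investment in the manufacturing sector 1129.23, acquisition of a foreign subsidiary by a resident firm (outward FDI) 541.47; capital account: sale of embassy land to a foreign government 47.28.)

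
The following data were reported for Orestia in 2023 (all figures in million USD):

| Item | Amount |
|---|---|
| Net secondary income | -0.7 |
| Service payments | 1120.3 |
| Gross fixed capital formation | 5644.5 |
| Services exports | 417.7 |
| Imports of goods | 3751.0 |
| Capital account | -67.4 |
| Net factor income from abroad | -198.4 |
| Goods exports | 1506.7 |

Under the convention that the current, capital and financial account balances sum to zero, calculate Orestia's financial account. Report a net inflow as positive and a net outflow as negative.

3213.4

Goods balance = 1506.7 - 3751.0 = -2244.3
Services balance = 417.7 - 1120.3 = -702.6
Trade balance (goods + services) = -2244.3 + (-702.6) = -2946.9
Net primary income = -198.4
Net secondary income = -0.7
Current account = -2946.9 + (-198.4) + (-0.7) = -3146.0
Financial account = -(-3146.0 + (-67.4)) = 3213.4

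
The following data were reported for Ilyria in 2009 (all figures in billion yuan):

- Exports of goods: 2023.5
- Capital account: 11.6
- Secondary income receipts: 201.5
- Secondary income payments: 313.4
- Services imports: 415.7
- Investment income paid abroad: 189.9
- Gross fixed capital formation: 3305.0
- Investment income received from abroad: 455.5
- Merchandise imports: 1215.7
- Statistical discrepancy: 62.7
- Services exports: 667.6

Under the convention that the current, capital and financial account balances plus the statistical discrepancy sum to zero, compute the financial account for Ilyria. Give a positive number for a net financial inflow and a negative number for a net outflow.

Goods balance = 2023.5 - 1215.7 = 807.8
Services balance = 667.6 - 415.7 = 251.9
Trade balance (goods + services) = 807.8 + 251.9 = 1059.7
Net primary income = 455.5 - 189.9 = 265.6
Net secondary income = 201.5 - 313.4 = -111.9
Current account = 1059.7 + 265.6 + (-111.9) = 1213.4
Financial account = -(1213.4 + 11.6 + 62.7) = -1287.7

-1287.7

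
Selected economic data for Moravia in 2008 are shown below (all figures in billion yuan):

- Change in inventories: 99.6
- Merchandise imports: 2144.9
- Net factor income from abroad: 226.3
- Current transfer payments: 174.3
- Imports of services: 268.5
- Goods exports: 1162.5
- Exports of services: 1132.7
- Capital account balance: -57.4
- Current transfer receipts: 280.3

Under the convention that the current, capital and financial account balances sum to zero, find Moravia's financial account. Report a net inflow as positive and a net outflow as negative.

Goods balance = 1162.5 - 2144.9 = -982.4
Services balance = 1132.7 - 268.5 = 864.2
Trade balance (goods + services) = -982.4 + 864.2 = -118.2
Net primary income = 226.3
Net secondary income = 280.3 - 174.3 = 106.0
Current account = -118.2 + 226.3 + 106.0 = 214.1
Financial account = -(214.1 + (-57.4)) = -156.7

-156.7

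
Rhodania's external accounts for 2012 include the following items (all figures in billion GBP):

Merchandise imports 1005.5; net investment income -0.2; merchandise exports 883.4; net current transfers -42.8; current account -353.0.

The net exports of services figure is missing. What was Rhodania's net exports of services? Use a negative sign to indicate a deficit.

-187.9

Current account = goods balance + services balance + net primary income + net secondary income
Sum of the known components = -165.1
Net exports of services = CA - (known components) = -353.0 - (-165.1) = -187.9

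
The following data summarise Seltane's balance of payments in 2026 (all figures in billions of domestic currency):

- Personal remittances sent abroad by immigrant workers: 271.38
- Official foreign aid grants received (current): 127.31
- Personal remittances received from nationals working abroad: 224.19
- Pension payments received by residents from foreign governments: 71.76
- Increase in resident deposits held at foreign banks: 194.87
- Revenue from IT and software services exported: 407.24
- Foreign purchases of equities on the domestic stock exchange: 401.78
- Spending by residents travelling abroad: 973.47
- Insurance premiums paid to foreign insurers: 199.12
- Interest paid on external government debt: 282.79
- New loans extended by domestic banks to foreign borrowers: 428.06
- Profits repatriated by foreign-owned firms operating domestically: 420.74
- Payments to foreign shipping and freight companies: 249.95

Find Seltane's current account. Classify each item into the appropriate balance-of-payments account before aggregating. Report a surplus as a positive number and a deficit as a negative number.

-1566.95

Services: -249.95 - 199.12 - 973.47 + 407.24 = -1015.30
Primary income: -420.74 - 282.79 = -703.53
Secondary income: 224.19 - 271.38 + 127.31 + 71.76 = 151.88
Current account = (-1015.30) + (-703.53) + 151.88 = -1566.95
(Excluded from the current account — financial account: increase in resident deposits held at foreign banks 194.87, foreign purchases of equities on the domestic stock exchange 401.78, new loans extended by domestic banks to foreign borrowers 428.06.)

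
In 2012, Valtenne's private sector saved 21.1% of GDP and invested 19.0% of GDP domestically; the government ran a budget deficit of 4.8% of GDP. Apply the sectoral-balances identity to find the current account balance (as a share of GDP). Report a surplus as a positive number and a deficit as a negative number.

-2.7

By the sectoral-balances identity, CA = (S_private - I) + (T - G).
Private balance = 21.1 - 19.0 = 2.1
Government balance (T - G) = -4.8
CA = 2.1 + (-4.8) = -2.7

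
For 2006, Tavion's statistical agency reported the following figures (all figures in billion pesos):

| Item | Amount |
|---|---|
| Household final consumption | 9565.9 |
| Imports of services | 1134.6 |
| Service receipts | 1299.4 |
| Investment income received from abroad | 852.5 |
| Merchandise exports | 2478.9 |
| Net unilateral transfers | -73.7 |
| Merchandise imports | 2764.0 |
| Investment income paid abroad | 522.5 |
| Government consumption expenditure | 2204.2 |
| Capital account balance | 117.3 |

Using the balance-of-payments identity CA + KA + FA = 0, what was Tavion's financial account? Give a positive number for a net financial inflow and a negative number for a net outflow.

Goods balance = 2478.9 - 2764.0 = -285.1
Services balance = 1299.4 - 1134.6 = 164.8
Trade balance (goods + services) = -285.1 + 164.8 = -120.3
Net primary income = 852.5 - 522.5 = 330.0
Net secondary income = -73.7
Current account = -120.3 + 330.0 + (-73.7) = 136.0
Financial account = -(136.0 + 117.3) = -253.3

-253.3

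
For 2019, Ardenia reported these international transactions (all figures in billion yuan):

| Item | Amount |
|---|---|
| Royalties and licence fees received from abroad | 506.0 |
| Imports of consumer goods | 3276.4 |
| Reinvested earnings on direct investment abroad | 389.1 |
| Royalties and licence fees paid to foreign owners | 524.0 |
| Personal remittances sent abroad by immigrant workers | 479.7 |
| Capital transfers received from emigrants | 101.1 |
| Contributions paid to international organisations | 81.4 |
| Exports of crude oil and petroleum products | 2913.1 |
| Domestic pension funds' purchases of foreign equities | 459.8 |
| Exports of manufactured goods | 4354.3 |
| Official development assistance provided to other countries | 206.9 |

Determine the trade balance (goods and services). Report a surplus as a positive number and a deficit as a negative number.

Goods: 4354.3 + 2913.1 - 3276.4 = 3991.0
Services: -524.0 + 506.0 = -18.0
Trade balance = 3991.0 + (-18.0) = 3973.0
(Excluded from the trade balance — primary income: reinvested earnings on direct investment abroad 389.1; secondary income: personal remittances sent abroad by immigrant workers 479.7, contributions paid to international organisations 81.4, official development assistance provided to other countries 206.9; capital account: capital transfers received from emigrants 101.1; financial account: domestic pension funds' purchases of foreign equities 459.8.)

3973.0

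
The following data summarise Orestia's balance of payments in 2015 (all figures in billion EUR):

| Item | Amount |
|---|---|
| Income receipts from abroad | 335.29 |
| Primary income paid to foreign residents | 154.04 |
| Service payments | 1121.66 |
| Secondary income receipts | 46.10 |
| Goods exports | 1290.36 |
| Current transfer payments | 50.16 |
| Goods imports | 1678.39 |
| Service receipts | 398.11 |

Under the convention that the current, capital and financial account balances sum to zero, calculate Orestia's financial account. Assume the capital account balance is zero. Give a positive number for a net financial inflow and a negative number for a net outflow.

934.39

Goods balance = 1290.36 - 1678.39 = -388.03
Services balance = 398.11 - 1121.66 = -723.55
Trade balance (goods + services) = -388.03 + (-723.55) = -1111.58
Net primary income = 335.29 - 154.04 = 181.25
Net secondary income = 46.10 - 50.16 = -4.06
Current account = -1111.58 + 181.25 + (-4.06) = -934.39
Financial account = -(-934.39) = 934.39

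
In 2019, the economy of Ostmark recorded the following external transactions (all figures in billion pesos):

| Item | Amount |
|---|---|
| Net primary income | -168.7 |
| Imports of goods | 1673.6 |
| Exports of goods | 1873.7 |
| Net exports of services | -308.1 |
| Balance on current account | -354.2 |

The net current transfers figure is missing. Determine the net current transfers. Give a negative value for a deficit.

Current account = goods balance + services balance + net primary income + net secondary income
Sum of the known components = -276.7
Net current transfers = CA - (known components) = -354.2 - (-276.7) = -77.5

-77.5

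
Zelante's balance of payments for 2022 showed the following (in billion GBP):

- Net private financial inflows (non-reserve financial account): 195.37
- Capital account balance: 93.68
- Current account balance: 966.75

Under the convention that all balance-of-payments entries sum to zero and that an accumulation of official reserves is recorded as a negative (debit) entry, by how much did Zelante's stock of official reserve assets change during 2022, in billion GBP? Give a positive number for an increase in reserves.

Official reserve transactions balance = -(966.75 + 93.68 + 195.37) = -1255.80
An accumulation of reserves is recorded as a debit (negative entry), so the change in the stock of reserves is the negative of that balance.
Change in official reserves = -(-1255.80) = 1255.80

1255.80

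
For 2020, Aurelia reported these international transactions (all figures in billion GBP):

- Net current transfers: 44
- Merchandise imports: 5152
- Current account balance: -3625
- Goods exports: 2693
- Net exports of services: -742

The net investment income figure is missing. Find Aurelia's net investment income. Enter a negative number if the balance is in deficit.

Current account = goods balance + services balance + net primary income + net secondary income
Sum of the known components = -3157
Net investment income = CA - (known components) = -3625 - (-3157) = -468

-468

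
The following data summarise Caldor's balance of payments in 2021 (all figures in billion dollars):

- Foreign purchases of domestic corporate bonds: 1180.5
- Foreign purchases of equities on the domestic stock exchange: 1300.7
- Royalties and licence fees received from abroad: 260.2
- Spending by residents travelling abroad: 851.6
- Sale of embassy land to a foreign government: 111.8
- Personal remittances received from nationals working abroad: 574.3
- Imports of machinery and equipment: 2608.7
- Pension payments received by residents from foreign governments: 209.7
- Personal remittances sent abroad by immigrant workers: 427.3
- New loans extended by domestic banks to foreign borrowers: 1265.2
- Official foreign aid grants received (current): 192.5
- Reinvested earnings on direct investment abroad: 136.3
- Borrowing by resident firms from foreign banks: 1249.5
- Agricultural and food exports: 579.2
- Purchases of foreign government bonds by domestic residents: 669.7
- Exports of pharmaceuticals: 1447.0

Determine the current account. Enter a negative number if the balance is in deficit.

-488.4

Goods: 579.2 + 1447.0 - 2608.7 = -582.5
Services: 260.2 - 851.6 = -591.4
Primary income: 136.3
Secondary income: 192.5 - 427.3 + 574.3 + 209.7 = 549.2
Current account = (-582.5) + (-591.4) + 136.3 + 549.2 = -488.4
(Excluded from the current account — financial account: foreign purchases of domestic corporate bonds 1180.5, foreign purchases of equities on the domestic stock exchange 1300.7, new loans extended by domestic banks to foreign borrowers 1265.2, borrowing by resident firms from foreign banks 1249.5, purchases of foreign government bonds by domestic residents 669.7; capital account: sale of embassy land to a foreign government 111.8.)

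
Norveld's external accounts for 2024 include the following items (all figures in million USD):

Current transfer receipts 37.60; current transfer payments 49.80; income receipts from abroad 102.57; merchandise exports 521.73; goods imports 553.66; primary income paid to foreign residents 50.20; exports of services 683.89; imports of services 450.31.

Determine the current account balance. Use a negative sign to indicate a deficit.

241.82

Goods balance = 521.73 - 553.66 = -31.93
Services balance = 683.89 - 450.31 = 233.58
Trade balance (goods + services) = -31.93 + 233.58 = 201.65
Net primary income = 102.57 - 50.20 = 52.37
Net secondary income = 37.60 - 49.80 = -12.20
Current account = 201.65 + 52.37 + (-12.20) = 241.82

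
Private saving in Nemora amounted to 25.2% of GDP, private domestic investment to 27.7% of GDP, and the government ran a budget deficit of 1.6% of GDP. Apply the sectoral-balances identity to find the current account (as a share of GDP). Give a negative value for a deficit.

By the sectoral-balances identity, CA = (S_private - I) + (T - G).
Private balance = 25.2 - 27.7 = -2.5
Government balance (T - G) = -1.6
CA = -2.5 + (-1.6) = -4.1

-4.1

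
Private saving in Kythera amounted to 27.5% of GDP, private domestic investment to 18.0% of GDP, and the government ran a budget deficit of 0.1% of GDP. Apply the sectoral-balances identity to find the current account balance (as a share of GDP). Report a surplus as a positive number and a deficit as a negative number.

9.4

By the sectoral-balances identity, CA = (S_private - I) + (T - G).
Private balance = 27.5 - 18.0 = 9.5
Government balance (T - G) = -0.1
CA = 9.5 + (-0.1) = 9.4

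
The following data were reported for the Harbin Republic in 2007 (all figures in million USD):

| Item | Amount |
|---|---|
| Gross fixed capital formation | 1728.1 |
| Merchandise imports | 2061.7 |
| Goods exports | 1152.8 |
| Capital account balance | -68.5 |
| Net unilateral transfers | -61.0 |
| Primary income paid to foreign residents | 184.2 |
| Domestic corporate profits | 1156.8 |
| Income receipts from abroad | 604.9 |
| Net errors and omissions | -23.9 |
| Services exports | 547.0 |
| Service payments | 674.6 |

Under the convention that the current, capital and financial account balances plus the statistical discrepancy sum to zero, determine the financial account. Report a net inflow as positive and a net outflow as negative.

769.2

Goods balance = 1152.8 - 2061.7 = -908.9
Services balance = 547.0 - 674.6 = -127.6
Trade balance (goods + services) = -908.9 + (-127.6) = -1036.5
Net primary income = 604.9 - 184.2 = 420.7
Net secondary income = -61.0
Current account = -1036.5 + 420.7 + (-61.0) = -676.8
Financial account = -(-676.8 + (-68.5) + (-23.9)) = 769.2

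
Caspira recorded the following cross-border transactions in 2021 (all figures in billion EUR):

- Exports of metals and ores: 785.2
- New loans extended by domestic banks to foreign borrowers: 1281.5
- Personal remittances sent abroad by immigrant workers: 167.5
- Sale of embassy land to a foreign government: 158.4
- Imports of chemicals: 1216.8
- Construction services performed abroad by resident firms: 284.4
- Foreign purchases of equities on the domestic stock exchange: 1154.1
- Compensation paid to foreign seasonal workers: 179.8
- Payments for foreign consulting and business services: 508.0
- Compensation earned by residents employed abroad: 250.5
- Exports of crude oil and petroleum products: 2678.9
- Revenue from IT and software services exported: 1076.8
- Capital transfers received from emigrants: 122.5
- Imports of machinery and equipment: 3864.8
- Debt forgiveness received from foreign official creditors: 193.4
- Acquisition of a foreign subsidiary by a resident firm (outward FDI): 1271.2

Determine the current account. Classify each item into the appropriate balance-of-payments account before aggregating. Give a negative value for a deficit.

-861.1

Goods: -1216.8 + 2678.9 + 785.2 - 3864.8 = -1617.5
Services: 1076.8 + 284.4 - 508.0 = 853.2
Primary income: 250.5 - 179.8 = 70.7
Secondary income: -167.5
Current account = (-1617.5) + 853.2 + 70.7 + (-167.5) = -861.1
(Excluded from the current account — financial account: new loans extended by domestic banks to foreign borrowers 1281.5, foreign purchases of equities on the domestic stock exchange 1154.1, acquisition of a foreign subsidiary by a resident firm (outward FDI) 1271.2; capital account: sale of embassy land to a foreign government 158.4, capital transfers received from emigrants 122.5, debt forgiveness received from foreign official creditors 193.4.)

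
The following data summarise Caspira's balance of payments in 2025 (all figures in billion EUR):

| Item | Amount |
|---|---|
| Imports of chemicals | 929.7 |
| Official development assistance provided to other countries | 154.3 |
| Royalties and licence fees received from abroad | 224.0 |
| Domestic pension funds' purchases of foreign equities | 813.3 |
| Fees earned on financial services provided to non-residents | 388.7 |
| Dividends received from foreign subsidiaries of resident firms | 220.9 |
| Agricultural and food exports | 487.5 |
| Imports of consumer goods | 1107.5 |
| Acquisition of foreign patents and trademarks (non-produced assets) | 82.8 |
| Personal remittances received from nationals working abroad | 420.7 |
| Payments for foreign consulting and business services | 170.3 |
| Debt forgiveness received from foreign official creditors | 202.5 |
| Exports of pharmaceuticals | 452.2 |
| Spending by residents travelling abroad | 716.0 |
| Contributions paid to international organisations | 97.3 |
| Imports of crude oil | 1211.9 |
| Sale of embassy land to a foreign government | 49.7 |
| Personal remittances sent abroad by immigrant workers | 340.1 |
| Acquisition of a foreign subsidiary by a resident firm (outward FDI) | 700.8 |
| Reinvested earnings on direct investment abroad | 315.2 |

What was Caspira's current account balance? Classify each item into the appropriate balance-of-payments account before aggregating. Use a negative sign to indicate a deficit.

-2217.9

Goods: 452.2 - 1211.9 - 929.7 + 487.5 - 1107.5 = -2309.4
Services: 388.7 - 716.0 - 170.3 + 224.0 = -273.6
Primary income: 315.2 + 220.9 = 536.1
Secondary income: -340.1 - 97.3 + 420.7 - 154.3 = -171.0
Current account = (-2309.4) + (-273.6) + 536.1 + (-171.0) = -2217.9
(Excluded from the current account — financial account: domestic pension funds' purchases of foreign equities 813.3, acquisition of a foreign subsidiary by a resident firm (outward FDI) 700.8; capital account: acquisition of foreign patents and trademarks (non-produced assets) 82.8, debt forgiveness received from foreign official creditors 202.5, sale of embassy land to a foreign government 49.7.)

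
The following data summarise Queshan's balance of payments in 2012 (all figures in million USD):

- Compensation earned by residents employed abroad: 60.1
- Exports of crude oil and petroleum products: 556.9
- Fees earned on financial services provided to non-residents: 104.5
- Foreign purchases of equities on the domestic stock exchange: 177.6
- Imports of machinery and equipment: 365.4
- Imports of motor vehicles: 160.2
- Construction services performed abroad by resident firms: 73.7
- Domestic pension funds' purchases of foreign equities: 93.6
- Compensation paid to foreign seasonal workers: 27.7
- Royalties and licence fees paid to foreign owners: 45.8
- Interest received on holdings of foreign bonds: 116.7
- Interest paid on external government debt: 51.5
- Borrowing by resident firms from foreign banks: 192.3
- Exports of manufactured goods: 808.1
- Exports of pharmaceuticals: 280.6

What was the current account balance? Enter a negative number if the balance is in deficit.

1350.0

Goods: 556.9 + 808.1 + 280.6 - 160.2 - 365.4 = 1120.0
Services: -45.8 + 73.7 + 104.5 = 132.4
Primary income: 116.7 + 60.1 - 51.5 - 27.7 = 97.6
Current account = 1120.0 + 132.4 + 97.6 = 1350.0
(Excluded from the current account — financial account: foreign purchases of equities on the domestic stock exchange 177.6, domestic pension funds' purchases of foreign equities 93.6, borrowing by resident firms from foreign banks 192.3.)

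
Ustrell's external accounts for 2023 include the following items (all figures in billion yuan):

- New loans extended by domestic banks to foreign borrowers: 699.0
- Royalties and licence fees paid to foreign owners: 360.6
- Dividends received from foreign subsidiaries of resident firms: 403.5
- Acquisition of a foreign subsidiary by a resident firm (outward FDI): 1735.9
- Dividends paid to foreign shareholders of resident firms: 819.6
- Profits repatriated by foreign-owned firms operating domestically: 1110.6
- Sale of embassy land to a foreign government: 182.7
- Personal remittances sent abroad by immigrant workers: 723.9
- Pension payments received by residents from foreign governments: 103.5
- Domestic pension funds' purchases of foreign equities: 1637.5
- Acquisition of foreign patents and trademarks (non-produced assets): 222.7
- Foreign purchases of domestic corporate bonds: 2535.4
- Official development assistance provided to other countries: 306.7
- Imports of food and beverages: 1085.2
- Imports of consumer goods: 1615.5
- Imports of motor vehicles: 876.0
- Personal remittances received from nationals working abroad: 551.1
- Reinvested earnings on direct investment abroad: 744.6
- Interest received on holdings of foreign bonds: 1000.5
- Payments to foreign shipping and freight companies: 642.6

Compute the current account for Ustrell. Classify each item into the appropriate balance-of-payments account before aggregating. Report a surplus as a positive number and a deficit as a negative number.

Goods: -1615.5 - 1085.2 - 876.0 = -3576.7
Services: -642.6 - 360.6 = -1003.2
Primary income: 744.6 - 819.6 + 1000.5 + 403.5 - 1110.6 = 218.4
Secondary income: -723.9 + 551.1 - 306.7 + 103.5 = -376.0
Current account = (-3576.7) + (-1003.2) + 218.4 + (-376.0) = -4737.5
(Excluded from the current account — financial account: new loans extended by domestic banks to foreign borrowers 699.0, acquisition of a foreign subsidiary by a resident firm (outward FDI) 1735.9, domestic pension funds' purchases of foreign equities 1637.5, foreign purchases of domestic corporate bonds 2535.4; capital account: sale of embassy land to a foreign government 182.7, acquisition of foreign patents and trademarks (non-produced assets) 222.7.)

-4737.5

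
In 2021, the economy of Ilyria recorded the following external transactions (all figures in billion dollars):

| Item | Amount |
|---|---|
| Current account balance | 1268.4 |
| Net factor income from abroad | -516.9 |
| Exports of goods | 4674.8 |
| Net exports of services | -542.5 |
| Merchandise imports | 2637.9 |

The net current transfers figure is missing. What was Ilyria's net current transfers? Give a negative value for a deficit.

Current account = goods balance + services balance + net primary income + net secondary income
Sum of the known components = 977.5
Net current transfers = CA - (known components) = 1268.4 - 977.5 = 290.9

290.9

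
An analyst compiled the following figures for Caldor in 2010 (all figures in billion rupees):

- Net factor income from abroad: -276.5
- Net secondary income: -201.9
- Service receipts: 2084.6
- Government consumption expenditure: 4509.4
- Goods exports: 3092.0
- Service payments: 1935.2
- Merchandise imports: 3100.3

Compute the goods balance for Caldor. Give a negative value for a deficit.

Goods balance = 3092.0 - 3100.3 = -8.3

-8.3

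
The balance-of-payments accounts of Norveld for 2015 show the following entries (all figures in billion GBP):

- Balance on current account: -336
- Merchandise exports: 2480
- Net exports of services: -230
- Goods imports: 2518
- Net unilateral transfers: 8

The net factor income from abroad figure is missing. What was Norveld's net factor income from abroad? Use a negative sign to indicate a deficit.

-76

Current account = goods balance + services balance + net primary income + net secondary income
Sum of the known components = -260
Net factor income from abroad = CA - (known components) = -336 - (-260) = -76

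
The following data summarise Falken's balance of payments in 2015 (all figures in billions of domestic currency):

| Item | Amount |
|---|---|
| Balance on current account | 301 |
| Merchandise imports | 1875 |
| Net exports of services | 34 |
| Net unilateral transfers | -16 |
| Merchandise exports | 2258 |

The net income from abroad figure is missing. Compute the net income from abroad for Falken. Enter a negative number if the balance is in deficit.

-100

Current account = goods balance + services balance + net primary income + net secondary income
Sum of the known components = 401
Net income from abroad = CA - (known components) = 301 - 401 = -100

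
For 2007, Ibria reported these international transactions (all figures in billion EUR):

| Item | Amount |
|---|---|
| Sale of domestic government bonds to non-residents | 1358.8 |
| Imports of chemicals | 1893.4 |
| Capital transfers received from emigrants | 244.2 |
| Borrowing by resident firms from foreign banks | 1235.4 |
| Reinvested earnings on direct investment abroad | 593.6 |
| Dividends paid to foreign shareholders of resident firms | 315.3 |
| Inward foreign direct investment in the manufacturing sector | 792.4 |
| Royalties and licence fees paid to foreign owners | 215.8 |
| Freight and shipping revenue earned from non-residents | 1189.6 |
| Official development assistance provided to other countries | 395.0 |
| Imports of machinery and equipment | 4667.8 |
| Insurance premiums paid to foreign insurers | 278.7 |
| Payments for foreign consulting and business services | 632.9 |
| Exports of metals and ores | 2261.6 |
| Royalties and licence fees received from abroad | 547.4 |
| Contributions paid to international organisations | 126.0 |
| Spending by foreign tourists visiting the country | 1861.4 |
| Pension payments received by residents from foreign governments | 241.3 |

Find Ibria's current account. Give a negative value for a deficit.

Goods: -4667.8 - 1893.4 + 2261.6 = -4299.6
Services: 547.4 - 215.8 - 632.9 + 1189.6 - 278.7 + 1861.4 = 2471.0
Primary income: 593.6 - 315.3 = 278.3
Secondary income: -395.0 - 126.0 + 241.3 = -279.7
Current account = (-4299.6) + 2471.0 + 278.3 + (-279.7) = -1830.0
(Excluded from the current account — financial account: sale of domestic government bonds to non-residents 1358.8, borrowing by resident firms from foreign banks 1235.4, inward foreign direct investment in the manufacturing sector 792.4; capital account: capital transfers received from emigrants 244.2.)

-1830.0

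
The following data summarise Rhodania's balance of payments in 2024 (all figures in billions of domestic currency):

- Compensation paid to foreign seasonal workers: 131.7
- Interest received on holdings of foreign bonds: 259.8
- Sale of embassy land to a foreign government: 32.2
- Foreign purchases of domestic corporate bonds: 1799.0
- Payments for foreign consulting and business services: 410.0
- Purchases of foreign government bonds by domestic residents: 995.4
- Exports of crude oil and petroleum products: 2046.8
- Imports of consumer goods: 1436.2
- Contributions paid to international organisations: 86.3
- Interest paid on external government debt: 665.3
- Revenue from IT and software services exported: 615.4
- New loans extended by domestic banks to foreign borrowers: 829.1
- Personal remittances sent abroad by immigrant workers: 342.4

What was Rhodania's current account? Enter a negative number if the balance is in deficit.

-149.9

Goods: 2046.8 - 1436.2 = 610.6
Services: -410.0 + 615.4 = 205.4
Primary income: 259.8 - 665.3 - 131.7 = -537.2
Secondary income: -342.4 - 86.3 = -428.7
Current account = 610.6 + 205.4 + (-537.2) + (-428.7) = -149.9
(Excluded from the current account — capital account: sale of embassy land to a foreign government 32.2; financial account: foreign purchases of domestic corporate bonds 1799.0, purchases of foreign government bonds by domestic residents 995.4, new loans extended by domestic banks to foreign borrowers 829.1.)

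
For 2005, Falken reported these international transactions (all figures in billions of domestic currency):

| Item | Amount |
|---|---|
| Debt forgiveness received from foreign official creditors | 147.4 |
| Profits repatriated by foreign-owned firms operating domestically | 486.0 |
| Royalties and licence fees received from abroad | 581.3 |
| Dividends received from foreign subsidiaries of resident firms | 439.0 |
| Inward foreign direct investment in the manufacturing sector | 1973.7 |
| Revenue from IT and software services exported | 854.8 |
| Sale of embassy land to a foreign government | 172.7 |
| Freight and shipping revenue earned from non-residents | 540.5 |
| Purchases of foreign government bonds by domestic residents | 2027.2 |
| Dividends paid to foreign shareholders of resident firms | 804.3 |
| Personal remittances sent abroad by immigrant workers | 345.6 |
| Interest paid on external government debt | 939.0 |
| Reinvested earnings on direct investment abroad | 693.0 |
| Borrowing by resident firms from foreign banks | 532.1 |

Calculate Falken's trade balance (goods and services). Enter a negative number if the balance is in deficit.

Services: 581.3 + 540.5 + 854.8 = 1976.6
Trade balance = 0.0 + 1976.6 = 1976.6
(Excluded from the trade balance — capital account: debt forgiveness received from foreign official creditors 147.4, sale of embassy land to a foreign government 172.7; primary income: profits repatriated by foreign-owned firms operating domestically 486.0, dividends received from foreign subsidiaries of resident firms 439.0, dividends paid to foreign shareholders of resident firms 804.3, interest paid on external government debt 939.0, reinvested earnings on direct investment abroad 693.0; financial account: inward foreign direct investment in the manufacturing sector 1973.7, purchases of foreign government bonds by domestic residents 2027.2, borrowing by resident firms from foreign banks 532.1; secondary income: personal remittances sent abroad by immigrant workers 345.6.)

1976.6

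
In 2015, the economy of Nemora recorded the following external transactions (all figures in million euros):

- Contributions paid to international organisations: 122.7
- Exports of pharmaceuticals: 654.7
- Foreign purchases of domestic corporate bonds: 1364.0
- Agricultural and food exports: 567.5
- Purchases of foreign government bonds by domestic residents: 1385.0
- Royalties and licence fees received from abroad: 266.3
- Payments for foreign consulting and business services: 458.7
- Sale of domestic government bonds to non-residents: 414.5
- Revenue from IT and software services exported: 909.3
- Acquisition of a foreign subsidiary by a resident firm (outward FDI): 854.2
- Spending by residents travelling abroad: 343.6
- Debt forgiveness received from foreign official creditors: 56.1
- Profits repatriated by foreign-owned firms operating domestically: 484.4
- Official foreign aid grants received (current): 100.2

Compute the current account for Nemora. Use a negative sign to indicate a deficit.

1088.6

Goods: 654.7 + 567.5 = 1222.2
Services: -343.6 + 909.3 + 266.3 - 458.7 = 373.3
Primary income: -484.4
Secondary income: 100.2 - 122.7 = -22.5
Current account = 1222.2 + 373.3 + (-484.4) + (-22.5) = 1088.6
(Excluded from the current account — financial account: foreign purchases of domestic corporate bonds 1364.0, purchases of foreign government bonds by domestic residents 1385.0, sale of domestic government bonds to non-residents 414.5, acquisition of a foreign subsidiary by a resident firm (outward FDI) 854.2; capital account: debt forgiveness received from foreign official creditors 56.1.)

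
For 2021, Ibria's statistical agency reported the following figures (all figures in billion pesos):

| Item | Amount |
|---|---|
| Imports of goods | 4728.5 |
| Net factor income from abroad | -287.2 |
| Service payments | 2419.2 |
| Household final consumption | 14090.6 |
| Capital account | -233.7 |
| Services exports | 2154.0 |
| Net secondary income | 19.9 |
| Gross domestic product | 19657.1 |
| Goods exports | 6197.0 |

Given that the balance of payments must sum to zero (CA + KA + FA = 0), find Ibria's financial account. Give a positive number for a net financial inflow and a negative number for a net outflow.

-702.3

Goods balance = 6197.0 - 4728.5 = 1468.5
Services balance = 2154.0 - 2419.2 = -265.2
Trade balance (goods + services) = 1468.5 + (-265.2) = 1203.3
Net primary income = -287.2
Net secondary income = 19.9
Current account = 1203.3 + (-287.2) + 19.9 = 936.0
Financial account = -(936.0 + (-233.7)) = -702.3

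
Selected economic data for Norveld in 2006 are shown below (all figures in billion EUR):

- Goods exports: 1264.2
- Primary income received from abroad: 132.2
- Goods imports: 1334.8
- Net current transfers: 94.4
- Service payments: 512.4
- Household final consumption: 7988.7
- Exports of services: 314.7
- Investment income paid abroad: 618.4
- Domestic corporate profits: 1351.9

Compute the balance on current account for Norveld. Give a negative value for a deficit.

Goods balance = 1264.2 - 1334.8 = -70.6
Services balance = 314.7 - 512.4 = -197.7
Trade balance (goods + services) = -70.6 + (-197.7) = -268.3
Net primary income = 132.2 - 618.4 = -486.2
Net secondary income = 94.4
Current account = -268.3 + (-486.2) + 94.4 = -660.1

-660.1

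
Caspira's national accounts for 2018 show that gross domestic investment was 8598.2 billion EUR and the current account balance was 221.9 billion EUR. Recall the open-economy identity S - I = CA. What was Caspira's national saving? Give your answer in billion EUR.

8820.1

S = I + CA = 8598.2 + 221.9 = 8820.1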